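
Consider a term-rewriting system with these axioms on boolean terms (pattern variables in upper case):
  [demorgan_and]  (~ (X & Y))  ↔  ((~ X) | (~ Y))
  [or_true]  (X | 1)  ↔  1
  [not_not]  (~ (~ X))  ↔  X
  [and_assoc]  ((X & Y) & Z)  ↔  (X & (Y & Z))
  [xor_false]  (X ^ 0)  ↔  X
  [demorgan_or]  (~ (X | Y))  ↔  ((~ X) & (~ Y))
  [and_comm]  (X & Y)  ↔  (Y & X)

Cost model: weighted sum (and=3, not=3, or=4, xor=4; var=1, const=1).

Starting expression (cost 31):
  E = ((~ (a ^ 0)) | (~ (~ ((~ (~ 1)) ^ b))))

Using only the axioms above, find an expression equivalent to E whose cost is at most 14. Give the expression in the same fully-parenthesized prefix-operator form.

(1) (~ (~ ((~ (~ 1)) ^ b)))  =[not_not →]=  ((~ (~ 1)) ^ b)    ⊢ ((~ (a ^ 0)) | ((~ (~ 1)) ^ b))
(2) (a ^ 0)  =[xor_false →]=  a    ⊢ ((~ a) | ((~ (~ 1)) ^ b))
(3) (~ (~ 1))  =[not_not →]=  1    ⊢ cost 14, within 14

((~ a) | (1 ^ b))   [cost 14]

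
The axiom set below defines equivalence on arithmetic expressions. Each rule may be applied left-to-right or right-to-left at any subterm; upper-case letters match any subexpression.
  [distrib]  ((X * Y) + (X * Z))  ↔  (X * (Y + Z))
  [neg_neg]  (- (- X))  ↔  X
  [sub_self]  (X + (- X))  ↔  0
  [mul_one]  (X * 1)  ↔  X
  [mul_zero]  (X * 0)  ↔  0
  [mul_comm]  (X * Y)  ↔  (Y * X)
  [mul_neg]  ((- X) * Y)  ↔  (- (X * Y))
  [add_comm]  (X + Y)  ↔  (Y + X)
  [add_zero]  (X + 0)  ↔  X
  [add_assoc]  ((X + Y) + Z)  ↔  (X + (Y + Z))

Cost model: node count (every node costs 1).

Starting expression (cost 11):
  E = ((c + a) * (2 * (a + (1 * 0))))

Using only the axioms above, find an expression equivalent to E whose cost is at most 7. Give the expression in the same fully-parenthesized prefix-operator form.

step 1: mul_comm (→) rewrites (1 * 0) into (0 * 1), now ((c + a) * (2 * (a + (0 * 1))))
step 2: mul_one (→) rewrites (0 * 1) into 0, now ((c + a) * (2 * (a + 0)))
step 3: add_zero (→) rewrites (a + 0) into a, reaching cost 7 (bound 7)

((c + a) * (2 * a))   [cost 7]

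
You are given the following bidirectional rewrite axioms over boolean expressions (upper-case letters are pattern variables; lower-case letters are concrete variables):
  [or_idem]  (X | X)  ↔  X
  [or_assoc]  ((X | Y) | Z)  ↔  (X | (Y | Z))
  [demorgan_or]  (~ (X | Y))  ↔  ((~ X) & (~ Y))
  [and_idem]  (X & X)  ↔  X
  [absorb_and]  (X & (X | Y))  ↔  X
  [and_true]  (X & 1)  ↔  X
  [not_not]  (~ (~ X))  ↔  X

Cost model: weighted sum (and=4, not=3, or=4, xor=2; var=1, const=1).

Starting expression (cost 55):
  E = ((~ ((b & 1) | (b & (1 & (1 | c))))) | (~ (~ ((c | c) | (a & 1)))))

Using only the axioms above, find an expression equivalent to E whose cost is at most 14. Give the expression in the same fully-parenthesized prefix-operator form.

((~ b) | (c | a))   [cost 14]

(1) (1 & (1 | c))  =[absorb_and →]=  1    ⊢ ((~ ((b & 1) | (b & 1))) | (~ (~ ((c | c) | (a & 1)))))
(2) ((b & 1) | (b & 1))  =[or_idem →]=  (b & 1)    ⊢ ((~ (b & 1)) | (~ (~ ((c | c) | (a & 1)))))
(3) (~ (~ ((c | c) | (a & 1))))  =[not_not →]=  ((c | c) | (a & 1))    ⊢ ((~ (b & 1)) | ((c | c) | (a & 1)))
(4) (c | c)  =[or_idem →]=  c    ⊢ ((~ (b & 1)) | (c | (a & 1)))
(5) (a & 1)  =[and_true →]=  a    ⊢ ((~ (b & 1)) | (c | a))
(6) (b & 1)  =[and_true →]=  b    ⊢ cost 14, within 14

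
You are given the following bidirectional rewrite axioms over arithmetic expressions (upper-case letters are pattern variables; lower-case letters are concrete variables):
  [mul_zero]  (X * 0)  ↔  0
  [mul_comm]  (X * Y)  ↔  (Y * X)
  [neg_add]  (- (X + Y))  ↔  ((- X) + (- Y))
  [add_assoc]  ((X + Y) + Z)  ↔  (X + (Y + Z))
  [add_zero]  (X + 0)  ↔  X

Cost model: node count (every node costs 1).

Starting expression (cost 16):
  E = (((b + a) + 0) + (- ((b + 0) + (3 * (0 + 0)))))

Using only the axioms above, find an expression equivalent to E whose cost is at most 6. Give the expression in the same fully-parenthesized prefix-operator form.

(1) (0 + 0)  =[add_zero →]=  0    ⊢ (((b + a) + 0) + (- ((b + 0) + (3 * 0))))
(2) (3 * 0)  =[mul_zero →]=  0    ⊢ (((b + a) + 0) + (- ((b + 0) + 0)))
(3) ((b + a) + 0)  =[add_assoc →]=  (b + (a + 0))    ⊢ ((b + (a + 0)) + (- ((b + 0) + 0)))
(4) ((b + 0) + 0)  =[add_zero →]=  (b + 0)    ⊢ ((b + (a + 0)) + (- (b + 0)))
(5) (a + 0)  =[add_zero →]=  a    ⊢ ((b + a) + (- (b + 0)))
(6) (b + 0)  =[add_zero →]=  b    ⊢ cost 6, within 6

((b + a) + (- b))   [cost 6]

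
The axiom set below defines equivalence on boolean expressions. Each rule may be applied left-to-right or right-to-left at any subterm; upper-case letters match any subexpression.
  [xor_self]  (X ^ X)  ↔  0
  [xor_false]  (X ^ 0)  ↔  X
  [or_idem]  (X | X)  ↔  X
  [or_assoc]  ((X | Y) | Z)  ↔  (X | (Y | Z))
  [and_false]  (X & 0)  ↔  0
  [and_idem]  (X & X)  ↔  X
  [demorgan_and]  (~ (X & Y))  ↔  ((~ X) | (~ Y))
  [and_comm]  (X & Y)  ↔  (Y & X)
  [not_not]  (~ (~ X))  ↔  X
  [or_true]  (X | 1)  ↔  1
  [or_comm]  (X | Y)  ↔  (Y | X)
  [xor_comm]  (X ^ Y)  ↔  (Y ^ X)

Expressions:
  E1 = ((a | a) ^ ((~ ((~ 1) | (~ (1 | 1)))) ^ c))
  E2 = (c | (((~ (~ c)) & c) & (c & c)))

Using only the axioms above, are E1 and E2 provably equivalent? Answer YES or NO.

The axioms are sound identities: if E1 ↔* E2 then E1 and E2 evaluate identically under any assignment.
Under a=0, c=0: E1 evaluates to 1, E2 to 0. Distinct ⇒ no rewrite sequence connects them.

NO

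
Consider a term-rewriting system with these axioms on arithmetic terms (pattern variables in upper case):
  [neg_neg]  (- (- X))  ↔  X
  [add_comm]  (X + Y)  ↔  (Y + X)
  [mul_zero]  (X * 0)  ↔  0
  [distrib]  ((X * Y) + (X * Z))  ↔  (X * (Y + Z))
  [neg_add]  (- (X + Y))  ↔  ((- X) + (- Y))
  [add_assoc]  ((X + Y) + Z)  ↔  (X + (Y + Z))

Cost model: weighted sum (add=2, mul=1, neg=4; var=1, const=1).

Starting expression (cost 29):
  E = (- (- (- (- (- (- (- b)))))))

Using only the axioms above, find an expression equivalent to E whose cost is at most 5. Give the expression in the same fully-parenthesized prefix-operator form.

(- b)   [cost 5]

step 1: neg_neg (→) rewrites (- (- b)) into b, now (- (- (- (- (- b)))))
step 2: neg_neg (→) rewrites (- (- (- b))) into (- b), now (- (- (- b)))
step 3: neg_neg (→) rewrites (- (- (- b))) into (- b), reaching cost 5 (bound 5)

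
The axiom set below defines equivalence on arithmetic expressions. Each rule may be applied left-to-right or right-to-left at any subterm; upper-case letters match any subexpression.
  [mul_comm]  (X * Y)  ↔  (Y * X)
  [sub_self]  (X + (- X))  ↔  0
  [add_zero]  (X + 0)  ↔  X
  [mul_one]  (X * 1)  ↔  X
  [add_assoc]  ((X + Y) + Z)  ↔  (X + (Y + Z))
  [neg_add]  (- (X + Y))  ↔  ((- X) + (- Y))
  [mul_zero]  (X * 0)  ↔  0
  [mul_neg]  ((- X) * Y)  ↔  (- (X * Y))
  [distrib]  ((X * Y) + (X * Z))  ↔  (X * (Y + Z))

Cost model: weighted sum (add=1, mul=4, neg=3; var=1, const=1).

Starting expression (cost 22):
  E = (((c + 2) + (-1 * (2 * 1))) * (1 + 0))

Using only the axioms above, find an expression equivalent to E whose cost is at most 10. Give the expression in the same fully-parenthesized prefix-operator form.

((c + 2) + (-1 * 2))   [cost 10]

step 1: add_zero (→) rewrites (1 + 0) into 1, now (((c + 2) + (-1 * (2 * 1))) * 1)
step 2: mul_one (→) rewrites (2 * 1) into 2, now (((c + 2) + (-1 * 2)) * 1)
step 3: mul_one (→) rewrites (((c + 2) + (-1 * 2)) * 1) into ((c + 2) + (-1 * 2)), reaching cost 10 (bound 10)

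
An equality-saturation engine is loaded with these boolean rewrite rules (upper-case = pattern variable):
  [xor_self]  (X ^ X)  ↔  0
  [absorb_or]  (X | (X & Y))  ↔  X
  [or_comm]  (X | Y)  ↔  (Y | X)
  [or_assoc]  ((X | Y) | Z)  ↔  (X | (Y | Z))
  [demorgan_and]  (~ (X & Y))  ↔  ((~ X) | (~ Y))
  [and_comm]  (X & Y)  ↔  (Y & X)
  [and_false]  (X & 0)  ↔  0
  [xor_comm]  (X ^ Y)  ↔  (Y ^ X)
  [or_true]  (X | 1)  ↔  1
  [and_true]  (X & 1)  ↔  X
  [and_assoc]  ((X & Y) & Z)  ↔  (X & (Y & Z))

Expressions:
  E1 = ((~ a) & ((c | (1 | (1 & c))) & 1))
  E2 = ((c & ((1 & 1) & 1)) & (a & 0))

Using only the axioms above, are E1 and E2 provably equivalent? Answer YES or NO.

NO

The axioms are sound identities: if E1 ↔* E2 then E1 and E2 evaluate identically under any assignment.
Under a=0, c=0: E1 evaluates to 1, E2 to 0. Distinct ⇒ no rewrite sequence connects them.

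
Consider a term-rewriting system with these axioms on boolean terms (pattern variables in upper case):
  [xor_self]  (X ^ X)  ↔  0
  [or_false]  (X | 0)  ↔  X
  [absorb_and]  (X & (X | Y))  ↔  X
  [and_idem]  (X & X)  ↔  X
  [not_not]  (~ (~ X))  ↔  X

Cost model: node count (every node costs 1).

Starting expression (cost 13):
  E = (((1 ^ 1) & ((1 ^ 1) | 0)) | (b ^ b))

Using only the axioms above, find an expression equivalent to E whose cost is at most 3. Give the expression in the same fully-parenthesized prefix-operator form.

(1 ^ 1)   [cost 3]

1. [xor_self →] (b ^ b)  →  0;  E = (((1 ^ 1) & ((1 ^ 1) | 0)) | 0)
2. [or_false →] (((1 ^ 1) & ((1 ^ 1) | 0)) | 0)  →  ((1 ^ 1) & ((1 ^ 1) | 0))
3. [absorb_and →] ((1 ^ 1) & ((1 ^ 1) | 0))  →  (1 ^ 1);  cost 3 ≤ 3, done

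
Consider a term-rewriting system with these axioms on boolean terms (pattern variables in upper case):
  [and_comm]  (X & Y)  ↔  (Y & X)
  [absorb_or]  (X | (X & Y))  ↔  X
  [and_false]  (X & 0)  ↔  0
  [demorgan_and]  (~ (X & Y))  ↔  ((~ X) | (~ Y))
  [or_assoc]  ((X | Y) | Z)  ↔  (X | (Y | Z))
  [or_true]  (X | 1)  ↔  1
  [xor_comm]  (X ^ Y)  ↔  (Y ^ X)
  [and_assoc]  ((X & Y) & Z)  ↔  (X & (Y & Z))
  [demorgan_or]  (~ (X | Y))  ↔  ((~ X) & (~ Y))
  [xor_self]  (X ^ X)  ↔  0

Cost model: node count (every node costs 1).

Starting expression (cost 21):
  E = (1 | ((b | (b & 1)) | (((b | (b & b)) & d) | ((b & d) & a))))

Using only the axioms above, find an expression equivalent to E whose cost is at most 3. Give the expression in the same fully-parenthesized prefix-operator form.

(1 | b)   [cost 3]

(1) (b | (b & b))  =[absorb_or →]=  b    ⊢ (1 | ((b | (b & 1)) | ((b & d) | ((b & d) & a))))
(2) (b | (b & 1))  =[absorb_or →]=  b    ⊢ (1 | (b | ((b & d) | ((b & d) & a))))
(3) ((b & d) | ((b & d) & a))  =[absorb_or →]=  (b & d)    ⊢ (1 | (b | (b & d)))
(4) (b | (b & d))  =[absorb_or →]=  b    ⊢ cost 3, within 3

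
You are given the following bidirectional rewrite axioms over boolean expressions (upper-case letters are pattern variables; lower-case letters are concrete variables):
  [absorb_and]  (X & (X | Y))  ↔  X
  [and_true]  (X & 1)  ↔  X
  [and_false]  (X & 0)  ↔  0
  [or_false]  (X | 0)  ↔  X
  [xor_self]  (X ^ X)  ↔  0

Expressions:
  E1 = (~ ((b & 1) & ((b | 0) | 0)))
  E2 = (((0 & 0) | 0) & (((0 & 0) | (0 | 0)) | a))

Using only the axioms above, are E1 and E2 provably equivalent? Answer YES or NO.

NO

All listed rules preserve value, hence provable equivalence implies equal values everywhere; look for a separating assignment.
a=0, b=0 gives E1 ↦ 1, E2 ↦ 0; values differ ⇒ not provably equivalent.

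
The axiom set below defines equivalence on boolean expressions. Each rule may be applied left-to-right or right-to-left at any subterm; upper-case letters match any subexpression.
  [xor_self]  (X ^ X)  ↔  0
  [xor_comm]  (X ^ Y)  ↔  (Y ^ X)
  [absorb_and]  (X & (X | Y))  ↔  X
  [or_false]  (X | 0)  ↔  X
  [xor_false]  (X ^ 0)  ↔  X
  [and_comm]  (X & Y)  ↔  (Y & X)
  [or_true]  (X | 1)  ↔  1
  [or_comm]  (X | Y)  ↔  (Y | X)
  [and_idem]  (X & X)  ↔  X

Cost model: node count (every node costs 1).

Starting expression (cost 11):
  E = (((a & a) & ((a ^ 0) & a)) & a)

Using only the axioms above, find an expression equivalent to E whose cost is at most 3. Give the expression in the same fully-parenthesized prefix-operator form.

step 1: xor_false (→) rewrites (a ^ 0) into a, now (((a & a) & (a & a)) & a)
step 2: and_idem (→) rewrites ((a & a) & (a & a)) into (a & a), now ((a & a) & a)
step 3: and_idem (→) rewrites (a & a) into a, reaching cost 3 (bound 3)

(a & a)   [cost 3]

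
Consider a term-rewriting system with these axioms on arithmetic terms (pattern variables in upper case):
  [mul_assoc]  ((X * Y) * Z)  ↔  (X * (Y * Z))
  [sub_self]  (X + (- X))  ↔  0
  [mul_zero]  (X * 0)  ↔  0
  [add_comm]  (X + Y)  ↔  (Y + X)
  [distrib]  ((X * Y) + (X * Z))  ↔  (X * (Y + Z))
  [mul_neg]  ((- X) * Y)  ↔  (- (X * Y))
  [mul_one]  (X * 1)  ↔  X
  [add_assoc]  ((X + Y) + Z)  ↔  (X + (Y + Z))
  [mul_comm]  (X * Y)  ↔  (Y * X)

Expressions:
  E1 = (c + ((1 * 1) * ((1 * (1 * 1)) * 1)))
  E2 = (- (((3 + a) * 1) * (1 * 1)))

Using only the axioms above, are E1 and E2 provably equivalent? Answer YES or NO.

All listed rules preserve value, hence provable equivalence implies equal values everywhere; look for a separating assignment.
a=0, c=0 gives E1 ↦ 1, E2 ↦ -3; values differ ⇒ not provably equivalent.

NO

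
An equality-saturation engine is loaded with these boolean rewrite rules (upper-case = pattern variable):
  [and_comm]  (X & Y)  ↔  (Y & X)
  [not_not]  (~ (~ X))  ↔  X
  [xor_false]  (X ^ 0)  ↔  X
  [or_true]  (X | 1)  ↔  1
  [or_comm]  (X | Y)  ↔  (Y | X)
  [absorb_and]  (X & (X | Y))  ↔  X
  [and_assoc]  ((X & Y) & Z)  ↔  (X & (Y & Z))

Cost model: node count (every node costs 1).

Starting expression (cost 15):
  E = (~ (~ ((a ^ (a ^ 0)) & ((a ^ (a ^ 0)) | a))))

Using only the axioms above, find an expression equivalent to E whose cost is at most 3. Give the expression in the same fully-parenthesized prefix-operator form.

step 1: absorb_and (→) rewrites ((a ^ (a ^ 0)) & ((a ^ (a ^ 0)) | a)) into (a ^ (a ^ 0)), now (~ (~ (a ^ (a ^ 0))))
step 2: xor_false (→) rewrites (a ^ 0) into a, now (~ (~ (a ^ a)))
step 3: not_not (→) rewrites (~ (~ (a ^ a))) into (a ^ a), reaching cost 3 (bound 3)

(a ^ a)   [cost 3]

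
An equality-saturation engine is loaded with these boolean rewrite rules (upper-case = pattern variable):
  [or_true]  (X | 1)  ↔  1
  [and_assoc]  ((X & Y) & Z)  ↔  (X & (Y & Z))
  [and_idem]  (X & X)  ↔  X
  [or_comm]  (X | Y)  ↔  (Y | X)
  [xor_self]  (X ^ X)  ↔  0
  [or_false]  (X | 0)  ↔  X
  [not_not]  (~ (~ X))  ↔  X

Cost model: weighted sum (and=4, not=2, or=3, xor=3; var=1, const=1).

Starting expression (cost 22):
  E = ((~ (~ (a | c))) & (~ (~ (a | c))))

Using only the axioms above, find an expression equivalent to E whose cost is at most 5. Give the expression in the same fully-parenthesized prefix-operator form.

step 1: and_idem (→) rewrites ((~ (~ (a | c))) & (~ (~ (a | c)))) into (~ (~ (a | c)))
step 2: not_not (→) rewrites (~ (~ (a | c))) into (a | c), reaching cost 5 (bound 5)

(a | c)   [cost 5]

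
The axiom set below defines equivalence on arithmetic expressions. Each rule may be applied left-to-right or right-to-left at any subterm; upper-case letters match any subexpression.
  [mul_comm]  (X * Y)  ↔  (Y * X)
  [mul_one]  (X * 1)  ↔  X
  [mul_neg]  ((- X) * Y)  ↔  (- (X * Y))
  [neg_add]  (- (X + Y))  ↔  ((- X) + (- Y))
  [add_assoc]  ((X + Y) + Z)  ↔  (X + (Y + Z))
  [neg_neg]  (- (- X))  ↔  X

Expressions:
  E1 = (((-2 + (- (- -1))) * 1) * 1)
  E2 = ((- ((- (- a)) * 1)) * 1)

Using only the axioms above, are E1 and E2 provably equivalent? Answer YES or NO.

All listed rules preserve value, hence provable equivalence implies equal values everywhere; look for a separating assignment.
a=0 gives E1 ↦ -3, E2 ↦ 0; values differ ⇒ not provably equivalent.

NO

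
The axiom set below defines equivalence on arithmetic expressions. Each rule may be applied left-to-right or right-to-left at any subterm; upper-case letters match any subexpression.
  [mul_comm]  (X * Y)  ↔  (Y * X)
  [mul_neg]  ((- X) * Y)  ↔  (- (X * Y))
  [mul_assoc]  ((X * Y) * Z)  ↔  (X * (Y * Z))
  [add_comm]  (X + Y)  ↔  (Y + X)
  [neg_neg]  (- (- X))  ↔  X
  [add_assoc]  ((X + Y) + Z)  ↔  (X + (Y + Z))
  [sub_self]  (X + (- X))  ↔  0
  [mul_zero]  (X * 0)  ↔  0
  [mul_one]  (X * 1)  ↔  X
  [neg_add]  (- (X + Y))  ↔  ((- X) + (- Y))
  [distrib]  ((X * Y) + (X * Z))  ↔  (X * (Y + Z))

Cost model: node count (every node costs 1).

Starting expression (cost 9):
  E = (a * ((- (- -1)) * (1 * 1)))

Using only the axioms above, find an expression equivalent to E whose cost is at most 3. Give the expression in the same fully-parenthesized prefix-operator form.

(1) (1 * 1)  =[mul_one →]=  1    ⊢ (a * ((- (- -1)) * 1))
(2) (- (- -1))  =[neg_neg →]=  -1    ⊢ (a * (-1 * 1))
(3) (-1 * 1)  =[mul_one →]=  -1    ⊢ cost 3, within 3

(a * -1)   [cost 3]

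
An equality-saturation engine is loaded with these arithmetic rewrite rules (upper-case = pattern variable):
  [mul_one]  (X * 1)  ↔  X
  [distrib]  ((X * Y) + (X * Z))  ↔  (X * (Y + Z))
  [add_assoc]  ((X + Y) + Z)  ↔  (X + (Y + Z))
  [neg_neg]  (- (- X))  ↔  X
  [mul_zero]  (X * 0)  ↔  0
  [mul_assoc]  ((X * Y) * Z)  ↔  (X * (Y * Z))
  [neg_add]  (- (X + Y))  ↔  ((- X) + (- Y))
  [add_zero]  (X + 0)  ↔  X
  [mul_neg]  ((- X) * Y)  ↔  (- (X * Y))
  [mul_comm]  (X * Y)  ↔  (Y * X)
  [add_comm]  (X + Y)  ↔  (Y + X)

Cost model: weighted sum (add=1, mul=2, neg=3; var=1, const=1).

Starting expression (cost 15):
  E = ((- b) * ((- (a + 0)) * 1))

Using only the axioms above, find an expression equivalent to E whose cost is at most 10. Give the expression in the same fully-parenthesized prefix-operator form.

((- a) * (- b))   [cost 10]

(1) (a + 0)  =[add_zero →]=  a    ⊢ ((- b) * ((- a) * 1))
(2) ((- b) * ((- a) * 1))  =[mul_comm →]=  (((- a) * 1) * (- b))
(3) ((- a) * 1)  =[mul_one →]=  (- a)    ⊢ cost 10, within 10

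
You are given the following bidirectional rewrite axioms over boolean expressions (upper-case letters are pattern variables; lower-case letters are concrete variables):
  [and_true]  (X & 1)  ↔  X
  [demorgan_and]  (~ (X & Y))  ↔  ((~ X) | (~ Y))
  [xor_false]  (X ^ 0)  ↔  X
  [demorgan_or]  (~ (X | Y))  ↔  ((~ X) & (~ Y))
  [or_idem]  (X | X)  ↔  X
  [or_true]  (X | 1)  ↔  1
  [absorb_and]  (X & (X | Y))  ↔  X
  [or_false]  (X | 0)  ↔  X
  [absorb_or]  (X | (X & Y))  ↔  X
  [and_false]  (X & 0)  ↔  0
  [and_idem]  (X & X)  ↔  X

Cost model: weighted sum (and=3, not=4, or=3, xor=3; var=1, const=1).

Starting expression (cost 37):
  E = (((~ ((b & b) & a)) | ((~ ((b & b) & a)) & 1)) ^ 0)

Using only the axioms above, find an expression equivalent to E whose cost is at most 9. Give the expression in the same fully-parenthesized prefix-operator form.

(1) (((~ ((b & b) & a)) | ((~ ((b & b) & a)) & 1)) ^ 0)  =[xor_false →]=  ((~ ((b & b) & a)) | ((~ ((b & b) & a)) & 1))
(2) ((~ ((b & b) & a)) | ((~ ((b & b) & a)) & 1))  =[absorb_or →]=  (~ ((b & b) & a))
(3) (b & b)  =[and_idem →]=  b    ⊢ cost 9, within 9

(~ (b & a))   [cost 9]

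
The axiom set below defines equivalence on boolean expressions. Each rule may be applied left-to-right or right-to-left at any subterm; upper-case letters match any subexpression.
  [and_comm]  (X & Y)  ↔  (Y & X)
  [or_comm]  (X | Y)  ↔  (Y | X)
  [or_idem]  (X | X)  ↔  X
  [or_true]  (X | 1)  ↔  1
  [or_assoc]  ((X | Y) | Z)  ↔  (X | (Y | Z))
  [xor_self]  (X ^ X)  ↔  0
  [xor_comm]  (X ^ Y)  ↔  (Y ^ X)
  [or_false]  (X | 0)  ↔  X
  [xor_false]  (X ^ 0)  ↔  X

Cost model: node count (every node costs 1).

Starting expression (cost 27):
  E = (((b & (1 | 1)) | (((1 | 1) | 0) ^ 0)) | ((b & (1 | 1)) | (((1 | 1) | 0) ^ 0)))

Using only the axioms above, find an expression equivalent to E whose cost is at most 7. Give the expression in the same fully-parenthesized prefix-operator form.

1. [or_idem →] (((b & (1 | 1)) | (((1 | 1) | 0) ^ 0)) | ((b & (1 | 1)) | (((1 | 1) | 0) ^ 0)))  →  ((b & (1 | 1)) | (((1 | 1) | 0) ^ 0))
2. [or_idem →] (1 | 1)  →  1;  E = ((b & 1) | (((1 | 1) | 0) ^ 0))
3. [xor_false →] (((1 | 1) | 0) ^ 0)  →  ((1 | 1) | 0);  E = ((b & 1) | ((1 | 1) | 0))
4. [or_false →] ((1 | 1) | 0)  →  (1 | 1);  cost 7 ≤ 7, done

((b & 1) | (1 | 1))   [cost 7]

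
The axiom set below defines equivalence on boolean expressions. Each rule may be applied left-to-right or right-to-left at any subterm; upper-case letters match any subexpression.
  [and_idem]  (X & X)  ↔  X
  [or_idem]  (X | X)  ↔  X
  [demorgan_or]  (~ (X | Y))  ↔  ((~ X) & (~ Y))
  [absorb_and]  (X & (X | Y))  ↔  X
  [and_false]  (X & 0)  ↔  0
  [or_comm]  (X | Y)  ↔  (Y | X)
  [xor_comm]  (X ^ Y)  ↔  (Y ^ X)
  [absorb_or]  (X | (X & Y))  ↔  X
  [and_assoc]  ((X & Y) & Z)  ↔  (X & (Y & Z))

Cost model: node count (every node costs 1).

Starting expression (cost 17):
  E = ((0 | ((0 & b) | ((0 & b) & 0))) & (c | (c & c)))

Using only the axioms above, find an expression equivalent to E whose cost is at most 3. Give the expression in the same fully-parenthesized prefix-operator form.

(0 & c)   [cost 3]

(1) (c | (c & c))  =[absorb_or →]=  c    ⊢ ((0 | ((0 & b) | ((0 & b) & 0))) & c)
(2) ((0 & b) | ((0 & b) & 0))  =[absorb_or →]=  (0 & b)    ⊢ ((0 | (0 & b)) & c)
(3) (0 | (0 & b))  =[absorb_or →]=  0    ⊢ cost 3, within 3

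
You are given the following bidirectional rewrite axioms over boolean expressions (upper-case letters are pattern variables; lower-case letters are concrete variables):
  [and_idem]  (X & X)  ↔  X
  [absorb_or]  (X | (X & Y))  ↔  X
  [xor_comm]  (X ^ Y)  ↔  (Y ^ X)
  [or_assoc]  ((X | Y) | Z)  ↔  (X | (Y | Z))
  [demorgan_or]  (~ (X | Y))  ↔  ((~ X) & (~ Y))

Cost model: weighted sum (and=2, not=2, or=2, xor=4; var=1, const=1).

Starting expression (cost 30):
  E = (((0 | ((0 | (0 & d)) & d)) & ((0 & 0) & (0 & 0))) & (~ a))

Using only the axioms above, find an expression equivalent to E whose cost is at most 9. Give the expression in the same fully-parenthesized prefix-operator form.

((0 & 0) & (~ a))   [cost 9]

(1) (0 | (0 & d))  =[absorb_or →]=  0    ⊢ (((0 | (0 & d)) & ((0 & 0) & (0 & 0))) & (~ a))
(2) (0 | (0 & d))  =[absorb_or →]=  0    ⊢ ((0 & ((0 & 0) & (0 & 0))) & (~ a))
(3) (0 & 0)  =[and_idem →]=  0    ⊢ ((0 & (0 & (0 & 0))) & (~ a))
(4) (0 & 0)  =[and_idem →]=  0    ⊢ ((0 & (0 & 0)) & (~ a))
(5) (0 & 0)  =[and_idem →]=  0    ⊢ cost 9, within 9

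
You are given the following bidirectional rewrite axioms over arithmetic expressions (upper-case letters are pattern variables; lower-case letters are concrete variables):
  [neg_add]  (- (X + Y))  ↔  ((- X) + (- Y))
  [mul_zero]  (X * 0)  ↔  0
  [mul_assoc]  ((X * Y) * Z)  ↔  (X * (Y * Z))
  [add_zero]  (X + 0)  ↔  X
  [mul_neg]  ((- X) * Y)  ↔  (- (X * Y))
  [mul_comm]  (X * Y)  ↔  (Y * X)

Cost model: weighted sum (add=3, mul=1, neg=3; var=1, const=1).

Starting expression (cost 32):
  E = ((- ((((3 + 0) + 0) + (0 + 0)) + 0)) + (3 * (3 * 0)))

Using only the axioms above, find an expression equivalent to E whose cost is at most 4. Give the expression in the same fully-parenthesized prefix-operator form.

(1) (3 + 0)  =[add_zero →]=  3    ⊢ ((- (((3 + 0) + (0 + 0)) + 0)) + (3 * (3 * 0)))
(2) (3 * 0)  =[mul_zero →]=  0    ⊢ ((- (((3 + 0) + (0 + 0)) + 0)) + (3 * 0))
(3) (0 + 0)  =[add_zero →]=  0    ⊢ ((- (((3 + 0) + 0) + 0)) + (3 * 0))
(4) (3 * 0)  =[mul_zero →]=  0    ⊢ ((- (((3 + 0) + 0) + 0)) + 0)
(5) (3 + 0)  =[add_zero →]=  3    ⊢ ((- ((3 + 0) + 0)) + 0)
(6) ((3 + 0) + 0)  =[add_zero →]=  (3 + 0)    ⊢ ((- (3 + 0)) + 0)
(7) (3 + 0)  =[add_zero →]=  3    ⊢ ((- 3) + 0)
(8) ((- 3) + 0)  =[add_zero →]=  (- 3)    ⊢ cost 4, within 4

(- 3)   [cost 4]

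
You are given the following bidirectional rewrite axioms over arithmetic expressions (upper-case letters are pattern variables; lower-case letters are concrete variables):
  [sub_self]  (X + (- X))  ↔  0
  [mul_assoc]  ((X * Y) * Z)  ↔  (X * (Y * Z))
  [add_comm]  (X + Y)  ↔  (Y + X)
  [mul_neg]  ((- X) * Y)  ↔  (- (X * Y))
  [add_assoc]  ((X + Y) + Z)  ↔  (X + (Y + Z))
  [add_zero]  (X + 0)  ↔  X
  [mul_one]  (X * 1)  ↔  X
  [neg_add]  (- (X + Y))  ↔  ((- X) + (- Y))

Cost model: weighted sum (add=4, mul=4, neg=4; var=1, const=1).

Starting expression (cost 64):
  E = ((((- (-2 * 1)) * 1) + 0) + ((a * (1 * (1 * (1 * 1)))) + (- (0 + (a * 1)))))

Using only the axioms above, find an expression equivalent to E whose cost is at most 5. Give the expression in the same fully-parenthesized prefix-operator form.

(- -2)   [cost 5]

1. [mul_one →] (1 * 1)  →  1;  E = ((((- (-2 * 1)) * 1) + 0) + ((a * (1 * (1 * 1))) + (- (0 + (a * 1)))))
2. [mul_one →] (1 * 1)  →  1;  E = ((((- (-2 * 1)) * 1) + 0) + ((a * (1 * 1)) + (- (0 + (a * 1)))))
3. [mul_one →] (-2 * 1)  →  -2;  E = ((((- -2) * 1) + 0) + ((a * (1 * 1)) + (- (0 + (a * 1)))))
4. [mul_one →] (1 * 1)  →  1;  E = ((((- -2) * 1) + 0) + ((a * 1) + (- (0 + (a * 1)))))
5. [add_comm →] (0 + (a * 1))  →  ((a * 1) + 0);  E = ((((- -2) * 1) + 0) + ((a * 1) + (- ((a * 1) + 0))))
6. [add_zero →] (((- -2) * 1) + 0)  →  ((- -2) * 1);  E = (((- -2) * 1) + ((a * 1) + (- ((a * 1) + 0))))
7. [mul_one →] (a * 1)  →  a;  E = (((- -2) * 1) + ((a * 1) + (- (a + 0))))
8. [add_zero →] (a + 0)  →  a;  E = (((- -2) * 1) + ((a * 1) + (- a)))
9. [mul_one →] (a * 1)  →  a;  E = (((- -2) * 1) + (a + (- a)))
10. [sub_self →] (a + (- a))  →  0;  E = (((- -2) * 1) + 0)
11. [mul_one →] ((- -2) * 1)  →  (- -2);  E = ((- -2) + 0)
12. [add_zero →] ((- -2) + 0)  →  (- -2);  cost 5 ≤ 5, done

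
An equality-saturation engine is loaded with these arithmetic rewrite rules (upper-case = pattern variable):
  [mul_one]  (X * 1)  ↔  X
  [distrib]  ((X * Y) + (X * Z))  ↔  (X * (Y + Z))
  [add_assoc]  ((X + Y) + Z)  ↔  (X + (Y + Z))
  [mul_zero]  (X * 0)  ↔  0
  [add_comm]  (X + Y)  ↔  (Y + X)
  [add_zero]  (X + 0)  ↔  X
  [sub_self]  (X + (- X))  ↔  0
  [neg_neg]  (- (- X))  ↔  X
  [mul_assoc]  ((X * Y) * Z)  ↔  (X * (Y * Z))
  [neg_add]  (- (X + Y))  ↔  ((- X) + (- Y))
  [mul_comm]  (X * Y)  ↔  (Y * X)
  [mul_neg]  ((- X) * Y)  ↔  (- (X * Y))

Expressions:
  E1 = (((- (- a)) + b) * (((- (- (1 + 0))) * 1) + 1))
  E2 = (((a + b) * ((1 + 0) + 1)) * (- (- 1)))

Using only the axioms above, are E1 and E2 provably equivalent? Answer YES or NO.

YES

1. [mul_one →] ((- (- (1 + 0))) * 1)  →  (- (- (1 + 0)));  E1 = (((- (- a)) + b) * ((- (- (1 + 0))) + 1))
2. [add_zero →] (1 + 0)  →  1;  E1 = (((- (- a)) + b) * ((- (- 1)) + 1))
3. [neg_neg →] (- (- a))  →  a;  E1 = ((a + b) * ((- (- 1)) + 1))
4. [neg_neg →] (- (- 1))  →  1;  E1 = ((a + b) * (1 + 1))
5. [add_zero ←] 1  →  (1 + 0);  E1 = ((a + b) * ((1 + 0) + 1))
6. [mul_one ←] ((a + b) * ((1 + 0) + 1))  →  (((a + b) * ((1 + 0) + 1)) * 1)
7. [neg_neg ←] 1  →  (- (- 1));  this is E2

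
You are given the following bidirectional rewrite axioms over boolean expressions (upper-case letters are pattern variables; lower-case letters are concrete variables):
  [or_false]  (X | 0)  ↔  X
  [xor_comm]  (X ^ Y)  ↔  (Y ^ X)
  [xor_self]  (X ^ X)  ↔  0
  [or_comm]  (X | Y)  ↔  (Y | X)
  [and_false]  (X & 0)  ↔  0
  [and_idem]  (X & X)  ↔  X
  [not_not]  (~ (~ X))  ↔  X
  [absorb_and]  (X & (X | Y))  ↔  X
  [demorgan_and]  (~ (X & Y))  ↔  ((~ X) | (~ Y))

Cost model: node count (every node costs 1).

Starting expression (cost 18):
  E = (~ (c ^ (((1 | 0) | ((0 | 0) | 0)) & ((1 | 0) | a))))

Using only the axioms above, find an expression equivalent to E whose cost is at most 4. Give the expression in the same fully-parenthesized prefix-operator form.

(~ (1 ^ c))   [cost 4]

1. [or_false →] ((0 | 0) | 0)  →  (0 | 0);  E = (~ (c ^ (((1 | 0) | (0 | 0)) & ((1 | 0) | a))))
2. [or_false →] (0 | 0)  →  0;  E = (~ (c ^ (((1 | 0) | 0) & ((1 | 0) | a))))
3. [or_false →] (1 | 0)  →  1;  E = (~ (c ^ ((1 | 0) & ((1 | 0) | a))))
4. [absorb_and →] ((1 | 0) & ((1 | 0) | a))  →  (1 | 0);  E = (~ (c ^ (1 | 0)))
5. [xor_comm →] (c ^ (1 | 0))  →  ((1 | 0) ^ c);  E = (~ ((1 | 0) ^ c))
6. [or_false →] (1 | 0)  →  1;  cost 4 ≤ 4, done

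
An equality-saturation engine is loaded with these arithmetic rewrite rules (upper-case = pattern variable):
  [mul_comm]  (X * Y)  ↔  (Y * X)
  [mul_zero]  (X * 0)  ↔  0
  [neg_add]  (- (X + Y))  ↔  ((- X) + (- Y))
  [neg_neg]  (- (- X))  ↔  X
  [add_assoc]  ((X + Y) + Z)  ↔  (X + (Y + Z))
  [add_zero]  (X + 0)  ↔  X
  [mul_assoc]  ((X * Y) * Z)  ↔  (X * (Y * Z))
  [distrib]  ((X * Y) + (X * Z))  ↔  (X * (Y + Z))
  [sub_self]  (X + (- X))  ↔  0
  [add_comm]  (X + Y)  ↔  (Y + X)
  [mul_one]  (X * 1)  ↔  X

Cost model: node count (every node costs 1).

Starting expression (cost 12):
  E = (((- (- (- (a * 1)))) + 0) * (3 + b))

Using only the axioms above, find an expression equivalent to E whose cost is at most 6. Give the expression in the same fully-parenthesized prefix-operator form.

((- a) * (3 + b))   [cost 6]

1. [add_zero →] ((- (- (- (a * 1)))) + 0)  →  (- (- (- (a * 1))));  E = ((- (- (- (a * 1)))) * (3 + b))
2. [neg_neg →] (- (- (a * 1)))  →  (a * 1);  E = ((- (a * 1)) * (3 + b))
3. [mul_one →] (a * 1)  →  a;  cost 6 ≤ 6, done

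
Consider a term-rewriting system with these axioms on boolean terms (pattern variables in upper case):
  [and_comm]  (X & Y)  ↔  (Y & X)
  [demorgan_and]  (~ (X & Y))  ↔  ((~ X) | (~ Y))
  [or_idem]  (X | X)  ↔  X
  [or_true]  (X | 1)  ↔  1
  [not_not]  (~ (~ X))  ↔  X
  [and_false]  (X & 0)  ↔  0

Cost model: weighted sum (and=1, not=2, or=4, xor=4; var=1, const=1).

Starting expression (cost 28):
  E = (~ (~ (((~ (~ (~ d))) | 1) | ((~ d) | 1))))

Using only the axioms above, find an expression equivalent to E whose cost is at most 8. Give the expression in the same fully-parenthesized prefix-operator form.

1. [not_not →] (~ (~ d))  →  d;  E = (~ (~ (((~ d) | 1) | ((~ d) | 1))))
2. [not_not →] (~ (~ (((~ d) | 1) | ((~ d) | 1))))  →  (((~ d) | 1) | ((~ d) | 1))
3. [or_idem →] (((~ d) | 1) | ((~ d) | 1))  →  ((~ d) | 1);  cost 8 ≤ 8, done

((~ d) | 1)   [cost 8]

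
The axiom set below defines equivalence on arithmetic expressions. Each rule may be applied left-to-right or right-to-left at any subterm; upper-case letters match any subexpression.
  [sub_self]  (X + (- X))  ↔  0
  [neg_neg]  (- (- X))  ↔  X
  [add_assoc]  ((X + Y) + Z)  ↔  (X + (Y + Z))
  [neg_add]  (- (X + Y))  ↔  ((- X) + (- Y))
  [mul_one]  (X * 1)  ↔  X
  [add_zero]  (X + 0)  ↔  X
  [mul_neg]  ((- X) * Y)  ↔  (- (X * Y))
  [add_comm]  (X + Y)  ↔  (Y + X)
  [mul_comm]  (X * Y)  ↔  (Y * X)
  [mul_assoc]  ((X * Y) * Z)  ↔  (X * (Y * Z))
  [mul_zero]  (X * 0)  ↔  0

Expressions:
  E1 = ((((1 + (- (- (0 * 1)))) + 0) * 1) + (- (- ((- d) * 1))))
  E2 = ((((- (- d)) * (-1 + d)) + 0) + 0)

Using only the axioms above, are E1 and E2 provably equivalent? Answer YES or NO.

NO

All listed rules preserve value, hence provable equivalence implies equal values everywhere; look for a separating assignment.
d=0 gives E1 ↦ 1, E2 ↦ 0; values differ ⇒ not provably equivalent.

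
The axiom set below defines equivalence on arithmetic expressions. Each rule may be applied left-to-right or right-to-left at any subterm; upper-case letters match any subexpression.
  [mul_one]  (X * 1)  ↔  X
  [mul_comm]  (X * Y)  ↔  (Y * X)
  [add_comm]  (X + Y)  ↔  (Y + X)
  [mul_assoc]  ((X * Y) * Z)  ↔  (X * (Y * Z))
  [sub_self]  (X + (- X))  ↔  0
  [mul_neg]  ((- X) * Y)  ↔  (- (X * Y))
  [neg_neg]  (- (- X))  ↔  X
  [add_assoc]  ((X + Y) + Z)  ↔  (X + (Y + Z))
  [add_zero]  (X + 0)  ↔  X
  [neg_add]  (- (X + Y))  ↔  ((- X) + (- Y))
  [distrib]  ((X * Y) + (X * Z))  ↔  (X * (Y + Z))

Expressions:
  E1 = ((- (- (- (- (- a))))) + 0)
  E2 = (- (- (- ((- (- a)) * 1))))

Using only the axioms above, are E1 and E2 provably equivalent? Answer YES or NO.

YES

1. [neg_neg →] (- (- (- (- (- a)))))  →  (- (- (- a)));  E1 = ((- (- (- a))) + 0)
2. [add_zero →] ((- (- (- a))) + 0)  →  (- (- (- a)))
3. [mul_one ←] (- (- a))  →  ((- (- a)) * 1);  E1 = (- ((- (- a)) * 1))
4. [neg_neg ←] ((- (- a)) * 1)  →  (- (- ((- (- a)) * 1)));  this is E2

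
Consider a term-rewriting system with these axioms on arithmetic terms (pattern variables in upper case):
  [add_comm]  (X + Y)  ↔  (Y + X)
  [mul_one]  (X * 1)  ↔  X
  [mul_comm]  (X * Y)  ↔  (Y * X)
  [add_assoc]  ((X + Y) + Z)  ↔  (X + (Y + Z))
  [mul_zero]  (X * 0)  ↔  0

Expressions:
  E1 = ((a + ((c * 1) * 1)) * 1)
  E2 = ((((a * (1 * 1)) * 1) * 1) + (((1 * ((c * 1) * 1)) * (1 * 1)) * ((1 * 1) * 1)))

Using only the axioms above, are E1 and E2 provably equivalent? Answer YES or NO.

YES

1. [mul_one →] ((c * 1) * 1)  →  (c * 1);  E1 = ((a + (c * 1)) * 1)
2. [mul_one →] ((a + (c * 1)) * 1)  →  (a + (c * 1))
3. [mul_one →] (c * 1)  →  c;  E1 = (a + c)
4. [mul_one ←] a  →  (a * 1);  E1 = ((a * 1) + c)
5. [mul_one ←] (a * 1)  →  ((a * 1) * 1);  E1 = (((a * 1) * 1) + c)
6. [mul_one ←] c  →  (c * 1);  E1 = (((a * 1) * 1) + (c * 1))
7. [mul_one ←] a  →  (a * 1);  E1 = ((((a * 1) * 1) * 1) + (c * 1))
8. [mul_one ←] c  →  (c * 1);  E1 = ((((a * 1) * 1) * 1) + ((c * 1) * 1))
9. [mul_one ←] 1  →  (1 * 1);  E1 = ((((a * 1) * 1) * 1) + ((c * 1) * (1 * 1)))
10. [mul_one ←] c  →  (c * 1);  E1 = ((((a * 1) * 1) * 1) + (((c * 1) * 1) * (1 * 1)))
11. [mul_comm →] (c * 1)  →  (1 * c);  E1 = ((((a * 1) * 1) * 1) + (((1 * c) * 1) * (1 * 1)))
12. [mul_one ←] 1  →  (1 * 1);  E1 = ((((a * 1) * 1) * 1) + (((1 * c) * 1) * ((1 * 1) * 1)))
13. [mul_one ←] 1  →  (1 * 1);  E1 = ((((a * (1 * 1)) * 1) * 1) + (((1 * c) * 1) * ((1 * 1) * 1)))
14. [mul_one ←] 1  →  (1 * 1);  E1 = ((((a * (1 * 1)) * 1) * 1) + (((1 * c) * (1 * 1)) * ((1 * 1) * 1)))
15. [mul_comm →] (1 * c)  →  (c * 1);  E1 = ((((a * (1 * 1)) * 1) * 1) + (((c * 1) * (1 * 1)) * ((1 * 1) * 1)))
16. [mul_one ←] (c * 1)  →  ((c * 1) * 1);  E1 = ((((a * (1 * 1)) * 1) * 1) + ((((c * 1) * 1) * (1 * 1)) * ((1 * 1) * 1)))
17. [mul_comm →] ((c * 1) * 1)  →  (1 * (c * 1));  E1 = ((((a * (1 * 1)) * 1) * 1) + (((1 * (c * 1)) * (1 * 1)) * ((1 * 1) * 1)))
18. [mul_one ←] (c * 1)  →  ((c * 1) * 1);  this is E2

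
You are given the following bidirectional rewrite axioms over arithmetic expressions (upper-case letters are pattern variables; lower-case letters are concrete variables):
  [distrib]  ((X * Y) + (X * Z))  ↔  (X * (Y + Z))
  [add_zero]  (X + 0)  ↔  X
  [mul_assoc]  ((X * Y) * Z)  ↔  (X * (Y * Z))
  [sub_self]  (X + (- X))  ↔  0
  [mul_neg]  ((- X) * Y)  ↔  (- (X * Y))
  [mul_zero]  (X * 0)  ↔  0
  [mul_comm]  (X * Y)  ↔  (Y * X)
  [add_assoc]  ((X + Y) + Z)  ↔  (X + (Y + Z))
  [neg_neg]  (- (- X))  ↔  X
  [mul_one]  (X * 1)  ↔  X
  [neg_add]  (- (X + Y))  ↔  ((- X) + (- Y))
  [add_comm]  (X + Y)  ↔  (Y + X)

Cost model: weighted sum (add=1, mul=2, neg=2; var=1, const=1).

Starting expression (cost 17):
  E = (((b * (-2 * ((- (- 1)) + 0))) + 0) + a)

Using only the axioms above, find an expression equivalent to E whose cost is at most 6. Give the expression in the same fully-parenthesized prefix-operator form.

((b * -2) + a)   [cost 6]

(1) (- (- 1))  =[neg_neg →]=  1    ⊢ (((b * (-2 * (1 + 0))) + 0) + a)
(2) (1 + 0)  =[add_zero →]=  1    ⊢ (((b * (-2 * 1)) + 0) + a)
(3) ((b * (-2 * 1)) + 0)  =[add_zero →]=  (b * (-2 * 1))    ⊢ ((b * (-2 * 1)) + a)
(4) (-2 * 1)  =[mul_one →]=  -2    ⊢ cost 6, within 6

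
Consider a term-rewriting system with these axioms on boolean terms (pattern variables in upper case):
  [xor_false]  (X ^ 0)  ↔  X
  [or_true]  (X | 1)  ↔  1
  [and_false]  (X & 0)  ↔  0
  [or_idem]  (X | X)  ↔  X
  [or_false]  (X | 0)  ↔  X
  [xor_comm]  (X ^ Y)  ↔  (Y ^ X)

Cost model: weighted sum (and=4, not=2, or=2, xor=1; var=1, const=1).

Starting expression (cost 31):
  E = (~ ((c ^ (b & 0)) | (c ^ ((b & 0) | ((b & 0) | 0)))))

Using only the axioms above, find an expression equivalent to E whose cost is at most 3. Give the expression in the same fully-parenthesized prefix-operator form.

(1) ((b & 0) | 0)  =[or_false →]=  (b & 0)    ⊢ (~ ((c ^ (b & 0)) | (c ^ ((b & 0) | (b & 0)))))
(2) ((b & 0) | (b & 0))  =[or_idem →]=  (b & 0)    ⊢ (~ ((c ^ (b & 0)) | (c ^ (b & 0))))
(3) ((c ^ (b & 0)) | (c ^ (b & 0)))  =[or_idem →]=  (c ^ (b & 0))    ⊢ (~ (c ^ (b & 0)))
(4) (b & 0)  =[and_false →]=  0    ⊢ (~ (c ^ 0))
(5) (c ^ 0)  =[xor_false →]=  c    ⊢ cost 3, within 3

(~ c)   [cost 3]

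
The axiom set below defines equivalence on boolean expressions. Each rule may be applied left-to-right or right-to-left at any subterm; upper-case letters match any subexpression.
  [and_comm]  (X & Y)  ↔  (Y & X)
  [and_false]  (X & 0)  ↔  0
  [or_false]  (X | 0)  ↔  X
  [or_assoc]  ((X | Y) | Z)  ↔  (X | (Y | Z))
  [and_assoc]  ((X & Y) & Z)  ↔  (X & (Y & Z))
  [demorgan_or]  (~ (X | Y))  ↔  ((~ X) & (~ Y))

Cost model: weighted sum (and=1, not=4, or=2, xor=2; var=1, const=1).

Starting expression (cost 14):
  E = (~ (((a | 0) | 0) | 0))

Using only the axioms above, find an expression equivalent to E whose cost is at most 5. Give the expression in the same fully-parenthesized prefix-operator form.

(1) ((a | 0) | 0)  =[or_false →]=  (a | 0)    ⊢ (~ ((a | 0) | 0))
(2) ((a | 0) | 0)  =[or_false →]=  (a | 0)    ⊢ (~ (a | 0))
(3) (a | 0)  =[or_false →]=  a    ⊢ cost 5, within 5

(~ a)   [cost 5]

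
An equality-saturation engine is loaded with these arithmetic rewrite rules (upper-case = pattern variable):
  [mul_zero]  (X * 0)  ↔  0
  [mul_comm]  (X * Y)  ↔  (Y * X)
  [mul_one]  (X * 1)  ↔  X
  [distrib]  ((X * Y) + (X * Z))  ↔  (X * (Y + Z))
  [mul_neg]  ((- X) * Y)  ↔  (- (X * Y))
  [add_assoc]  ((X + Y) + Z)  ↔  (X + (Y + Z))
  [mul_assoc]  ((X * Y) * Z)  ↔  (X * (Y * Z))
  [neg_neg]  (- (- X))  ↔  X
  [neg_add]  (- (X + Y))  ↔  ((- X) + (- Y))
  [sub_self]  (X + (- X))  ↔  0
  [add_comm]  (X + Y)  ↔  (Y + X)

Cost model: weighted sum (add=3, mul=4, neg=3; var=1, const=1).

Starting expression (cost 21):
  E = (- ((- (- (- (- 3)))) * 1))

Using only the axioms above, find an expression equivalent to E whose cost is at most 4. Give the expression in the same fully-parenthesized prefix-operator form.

(- 3)   [cost 4]

(1) (- (- (- 3)))  =[neg_neg →]=  (- 3)    ⊢ (- ((- (- 3)) * 1))
(2) ((- (- 3)) * 1)  =[mul_one →]=  (- (- 3))    ⊢ (- (- (- 3)))
(3) (- (- 3))  =[neg_neg →]=  3    ⊢ cost 4, within 4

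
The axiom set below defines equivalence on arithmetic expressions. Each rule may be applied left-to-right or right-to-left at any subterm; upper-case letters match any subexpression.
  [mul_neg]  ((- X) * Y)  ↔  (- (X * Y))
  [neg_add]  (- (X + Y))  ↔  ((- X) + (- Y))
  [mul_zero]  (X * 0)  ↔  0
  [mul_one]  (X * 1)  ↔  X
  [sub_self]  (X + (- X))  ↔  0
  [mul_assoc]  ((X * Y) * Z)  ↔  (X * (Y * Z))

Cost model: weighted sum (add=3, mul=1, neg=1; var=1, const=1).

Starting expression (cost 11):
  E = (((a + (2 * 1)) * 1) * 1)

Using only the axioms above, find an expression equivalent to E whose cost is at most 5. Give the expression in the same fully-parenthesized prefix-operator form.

step 1: mul_one (→) rewrites ((a + (2 * 1)) * 1) into (a + (2 * 1)), now ((a + (2 * 1)) * 1)
step 2: mul_one (→) rewrites ((a + (2 * 1)) * 1) into (a + (2 * 1))
step 3: mul_one (→) rewrites (2 * 1) into 2, reaching cost 5 (bound 5)

(a + 2)   [cost 5]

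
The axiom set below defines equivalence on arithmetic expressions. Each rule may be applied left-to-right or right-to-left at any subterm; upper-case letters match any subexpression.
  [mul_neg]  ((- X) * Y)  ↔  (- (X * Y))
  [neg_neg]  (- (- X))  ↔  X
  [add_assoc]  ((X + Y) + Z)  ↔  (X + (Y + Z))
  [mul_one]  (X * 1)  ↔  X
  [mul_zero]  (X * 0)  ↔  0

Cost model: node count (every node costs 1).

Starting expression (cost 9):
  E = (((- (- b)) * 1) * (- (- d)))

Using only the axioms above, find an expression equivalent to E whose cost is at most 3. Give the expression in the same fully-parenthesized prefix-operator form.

(1) (- (- b))  =[neg_neg →]=  b    ⊢ ((b * 1) * (- (- d)))
(2) (- (- d))  =[neg_neg →]=  d    ⊢ ((b * 1) * d)
(3) (b * 1)  =[mul_one →]=  b    ⊢ cost 3, within 3

(b * d)   [cost 3]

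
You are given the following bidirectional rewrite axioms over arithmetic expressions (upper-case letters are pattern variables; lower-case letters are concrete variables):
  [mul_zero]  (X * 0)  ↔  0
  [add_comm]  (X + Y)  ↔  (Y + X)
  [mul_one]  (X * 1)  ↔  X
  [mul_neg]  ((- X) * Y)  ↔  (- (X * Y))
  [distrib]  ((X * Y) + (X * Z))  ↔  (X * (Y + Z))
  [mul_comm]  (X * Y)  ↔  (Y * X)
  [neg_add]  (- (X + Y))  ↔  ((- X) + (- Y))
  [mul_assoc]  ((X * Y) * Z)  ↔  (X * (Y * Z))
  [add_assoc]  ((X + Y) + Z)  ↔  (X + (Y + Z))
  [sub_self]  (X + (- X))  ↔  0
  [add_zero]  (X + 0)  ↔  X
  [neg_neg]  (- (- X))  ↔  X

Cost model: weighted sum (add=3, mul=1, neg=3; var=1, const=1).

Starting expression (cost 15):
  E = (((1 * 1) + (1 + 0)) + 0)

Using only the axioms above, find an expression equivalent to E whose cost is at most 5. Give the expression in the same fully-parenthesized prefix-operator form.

1. [mul_one →] (1 * 1)  →  1;  E = ((1 + (1 + 0)) + 0)
2. [add_zero →] ((1 + (1 + 0)) + 0)  →  (1 + (1 + 0))
3. [add_zero →] (1 + 0)  →  1;  cost 5 ≤ 5, done

(1 + 1)   [cost 5]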